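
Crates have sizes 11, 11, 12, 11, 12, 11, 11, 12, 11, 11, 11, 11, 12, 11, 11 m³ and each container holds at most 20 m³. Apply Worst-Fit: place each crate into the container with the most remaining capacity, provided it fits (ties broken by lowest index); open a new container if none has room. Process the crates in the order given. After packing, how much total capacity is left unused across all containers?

Put 11 m³ in container 1; 9 m³ remain.
Put 11 m³ in container 2; 9 m³ remain.
Put 12 m³ in container 3; 8 m³ remain.
Put 11 m³ in container 4; 9 m³ remain.
Put 12 m³ in container 5; 8 m³ remain.
Put 11 m³ in container 6; 9 m³ remain.
Put 11 m³ in container 7; 9 m³ remain.
Put 12 m³ in container 8; 8 m³ remain.
Put 11 m³ in container 9; 9 m³ remain.
Put 11 m³ in container 10; 9 m³ remain.
Put 11 m³ in container 11; 9 m³ remain.
Put 11 m³ in container 12; 9 m³ remain.
Put 12 m³ in container 13; 8 m³ remain.
Put 11 m³ in container 14; 9 m³ remain.
Put 11 m³ in container 15; 9 m³ remain.
15 containers × 20 m³ = 300 m³; used 169 m³; unused 131 m³.

131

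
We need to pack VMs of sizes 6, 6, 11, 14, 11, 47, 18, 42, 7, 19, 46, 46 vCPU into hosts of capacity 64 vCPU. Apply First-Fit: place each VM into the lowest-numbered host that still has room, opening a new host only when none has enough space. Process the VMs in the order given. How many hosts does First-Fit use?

6 vCPU → host 1 (remaining 58 vCPU)
6 vCPU → host 1 (remaining 52 vCPU)
11 vCPU → host 1 (remaining 41 vCPU)
14 vCPU → host 1 (remaining 27 vCPU)
11 vCPU → host 1 (remaining 16 vCPU)
47 vCPU → host 2 (remaining 17 vCPU)
18 vCPU → host 3 (remaining 46 vCPU)
42 vCPU → host 3 (remaining 4 vCPU)
7 vCPU → host 1 (remaining 9 vCPU)
19 vCPU → host 4 (remaining 45 vCPU)
46 vCPU → host 5 (remaining 18 vCPU)
46 vCPU → host 6 (remaining 18 vCPU)

6 hosts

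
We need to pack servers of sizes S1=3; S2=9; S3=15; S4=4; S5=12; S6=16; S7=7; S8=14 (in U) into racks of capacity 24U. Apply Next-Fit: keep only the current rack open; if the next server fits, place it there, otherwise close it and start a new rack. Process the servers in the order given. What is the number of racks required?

S1 (3U) → rack 1 (remaining 21U)
S2 (9U) → rack 1 (remaining 12U)
S3 (15U) → rack 2 (remaining 9U)
S4 (4U) → rack 2 (remaining 5U)
S5 (12U) → rack 3 (remaining 12U)
S6 (16U) → rack 4 (remaining 8U)
S7 (7U) → rack 4 (remaining 1U)
S8 (14U) → rack 5 (remaining 10U)
Final racks: [3,9] [15,4] [12] [16,7] [14].

5 racks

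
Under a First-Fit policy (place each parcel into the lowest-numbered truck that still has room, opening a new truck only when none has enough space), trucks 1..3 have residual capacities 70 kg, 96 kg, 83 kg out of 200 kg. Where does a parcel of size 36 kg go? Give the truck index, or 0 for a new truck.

Trucks with room: truck 1 (70 kg), truck 2 (96 kg), truck 3 (83 kg).
The first with room is truck 1.

1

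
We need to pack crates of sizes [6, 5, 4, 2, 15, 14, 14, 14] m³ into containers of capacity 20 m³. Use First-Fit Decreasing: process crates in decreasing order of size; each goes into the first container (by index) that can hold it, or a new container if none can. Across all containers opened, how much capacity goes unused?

6

Sorted descending: 15, 14, 14, 14, 6, 5, 4, 2.
container 1: place 15 m³, 5 m³ left
container 2: place 14 m³, 6 m³ left
container 3: place 14 m³, 6 m³ left
container 4: place 14 m³, 6 m³ left
container 2: place 6 m³, 0 m³ left
container 1: place 5 m³, 0 m³ left
container 3: place 4 m³, 2 m³ left
container 3: place 2 m³, 0 m³ left
4 containers × 20 m³ = 80 m³; used 74 m³; unused 6 m³.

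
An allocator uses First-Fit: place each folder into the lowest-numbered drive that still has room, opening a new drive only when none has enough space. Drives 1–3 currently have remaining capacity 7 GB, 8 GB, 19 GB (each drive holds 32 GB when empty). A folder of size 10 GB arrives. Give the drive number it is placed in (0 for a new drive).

3

Drives with room: drive 3 (19 GB).
The first with room is drive 3.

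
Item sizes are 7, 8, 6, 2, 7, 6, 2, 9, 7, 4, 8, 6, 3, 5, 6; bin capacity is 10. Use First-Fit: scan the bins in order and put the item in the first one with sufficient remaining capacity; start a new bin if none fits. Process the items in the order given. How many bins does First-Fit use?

11 bins

Put 7 in bin 1; 3 remain.
Put 8 in bin 2; 2 remain.
Put 6 in bin 3; 4 remain.
Put 2 in bin 1; 1 remain.
Put 7 in bin 4; 3 remain.
Put 6 in bin 5; 4 remain.
Put 2 in bin 2; 0 remain.
Put 9 in bin 6; 1 remain.
Put 7 in bin 7; 3 remain.
Put 4 in bin 3; 0 remain.
Put 8 in bin 8; 2 remain.
Put 6 in bin 9; 4 remain.
Put 3 in bin 4; 0 remain.
Put 5 in bin 10; 5 remain.
Put 6 in bin 11; 4 remain.
Final bins: [7,2] [8,2] [6,4] [7,3] [6] [9] [7] [8] [6] [5] [6].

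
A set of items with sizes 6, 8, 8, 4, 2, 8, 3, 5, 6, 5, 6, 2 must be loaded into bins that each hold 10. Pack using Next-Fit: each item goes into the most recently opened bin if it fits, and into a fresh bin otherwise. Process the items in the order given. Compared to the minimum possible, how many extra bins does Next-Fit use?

Next-Fit: [6] [8] [8] [4,2] [8] [3,5] [6] [5] [6,2] → 9 bins.
Total size 63; any packing needs at least ⌈63/10⌉ = 7 bins.
An optimal packing achieves that bound: [8,2] [8,2] [8] [6,4] [6,3] [6] [5,5] → 7 bins.
Excess: 9 − 7 = 2.

2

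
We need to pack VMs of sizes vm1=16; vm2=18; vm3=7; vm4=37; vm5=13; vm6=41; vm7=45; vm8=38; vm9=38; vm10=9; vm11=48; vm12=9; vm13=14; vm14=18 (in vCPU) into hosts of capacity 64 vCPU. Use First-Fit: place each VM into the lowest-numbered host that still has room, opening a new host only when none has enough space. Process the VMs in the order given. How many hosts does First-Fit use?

7 hosts

host 1: place vm1 (16 vCPU), 48 vCPU left
host 1: place vm2 (18 vCPU), 30 vCPU left
host 1: place vm3 (7 vCPU), 23 vCPU left
host 2: place vm4 (37 vCPU), 27 vCPU left
host 1: place vm5 (13 vCPU), 10 vCPU left
host 3: place vm6 (41 vCPU), 23 vCPU left
host 4: place vm7 (45 vCPU), 19 vCPU left
host 5: place vm8 (38 vCPU), 26 vCPU left
host 6: place vm9 (38 vCPU), 26 vCPU left
host 1: place vm10 (9 vCPU), 1 vCPU left
host 7: place vm11 (48 vCPU), 16 vCPU left
host 2: place vm12 (9 vCPU), 18 vCPU left
host 2: place vm13 (14 vCPU), 4 vCPU left
host 3: place vm14 (18 vCPU), 5 vCPU left
Final hosts: [16,18,7,13,9] [37,9,14] [41,18] [45] [38] [38] [48].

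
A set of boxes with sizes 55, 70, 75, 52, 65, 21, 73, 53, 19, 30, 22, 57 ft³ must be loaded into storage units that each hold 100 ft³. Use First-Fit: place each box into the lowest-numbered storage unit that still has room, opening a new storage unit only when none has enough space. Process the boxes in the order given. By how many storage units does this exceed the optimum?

0

First-Fit: [55,21,19] [70,30] [75,22] [52] [65] [73] [53] [57] → 8 storage units.
8 boxes exceed 50 ft³ (half the capacity), and no two of those can share a storage unit, so at least 8 storage units are needed.
So 8 is already optimal.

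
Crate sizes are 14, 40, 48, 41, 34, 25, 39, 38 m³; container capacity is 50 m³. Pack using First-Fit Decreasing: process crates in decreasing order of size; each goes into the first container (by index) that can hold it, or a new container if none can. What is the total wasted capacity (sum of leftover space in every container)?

Sorted descending: 48, 41, 40, 39, 38, 34, 25, 14.
Put 48 m³ in container 1; 2 m³ remain.
Put 41 m³ in container 2; 9 m³ remain.
Put 40 m³ in container 3; 10 m³ remain.
Put 39 m³ in container 4; 11 m³ remain.
Put 38 m³ in container 5; 12 m³ remain.
Put 34 m³ in container 6; 16 m³ remain.
Put 25 m³ in container 7; 25 m³ remain.
Put 14 m³ in container 6; 2 m³ remain.
7 containers × 50 m³ = 350 m³; used 279 m³; unused 71 m³.

71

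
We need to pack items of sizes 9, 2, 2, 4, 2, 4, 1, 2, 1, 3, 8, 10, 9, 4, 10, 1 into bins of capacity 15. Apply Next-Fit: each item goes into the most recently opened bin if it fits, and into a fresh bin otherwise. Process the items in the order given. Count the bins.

6

Put 9 in bin 1; 6 remain.
Put 2 in bin 1; 4 remain.
Put 2 in bin 1; 2 remain.
Put 4 in bin 2; 11 remain.
Put 2 in bin 2; 9 remain.
Put 4 in bin 2; 5 remain.
Put 1 in bin 2; 4 remain.
Put 2 in bin 2; 2 remain.
Put 1 in bin 2; 1 remain.
Put 3 in bin 3; 12 remain.
Put 8 in bin 3; 4 remain.
Put 10 in bin 4; 5 remain.
Put 9 in bin 5; 6 remain.
Put 4 in bin 5; 2 remain.
Put 10 in bin 6; 5 remain.
Put 1 in bin 6; 4 remain.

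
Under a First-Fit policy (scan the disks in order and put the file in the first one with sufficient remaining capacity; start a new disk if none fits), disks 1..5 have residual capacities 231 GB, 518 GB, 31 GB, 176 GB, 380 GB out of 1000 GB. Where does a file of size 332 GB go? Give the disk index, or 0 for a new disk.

Disks with room: disk 2 (518 GB), disk 5 (380 GB).
The first with room is disk 2.

2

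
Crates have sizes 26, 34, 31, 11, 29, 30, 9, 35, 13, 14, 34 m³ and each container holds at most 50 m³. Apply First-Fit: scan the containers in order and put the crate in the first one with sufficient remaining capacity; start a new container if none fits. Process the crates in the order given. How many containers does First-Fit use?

Put 26 m³ in container 1; 24 m³ remain.
Put 34 m³ in container 2; 16 m³ remain.
Put 31 m³ in container 3; 19 m³ remain.
Put 11 m³ in container 1; 13 m³ remain.
Put 29 m³ in container 4; 21 m³ remain.
Put 30 m³ in container 5; 20 m³ remain.
Put 9 m³ in container 1; 4 m³ remain.
Put 35 m³ in container 6; 15 m³ remain.
Put 13 m³ in container 2; 3 m³ remain.
Put 14 m³ in container 3; 5 m³ remain.
Put 34 m³ in container 7; 16 m³ remain.
Final containers: [26,11,9] [34,13] [31,14] [29] [30] [35] [34].

7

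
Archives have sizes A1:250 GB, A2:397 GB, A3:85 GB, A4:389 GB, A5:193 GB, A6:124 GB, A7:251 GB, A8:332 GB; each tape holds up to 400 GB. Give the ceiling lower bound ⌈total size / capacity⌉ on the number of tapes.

6

Total size = 250 + 397 + 85 + 389 + 193 + 124 + 251 + 332 = 2021 GB.
⌈2021 / 400⌉ = 6.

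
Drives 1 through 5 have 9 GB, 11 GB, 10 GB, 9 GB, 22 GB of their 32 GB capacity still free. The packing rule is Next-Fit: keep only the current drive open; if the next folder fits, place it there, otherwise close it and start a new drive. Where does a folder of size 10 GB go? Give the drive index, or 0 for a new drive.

Next-Fit only looks at drive 5, which has 22 GB free.
10 GB fits there.

5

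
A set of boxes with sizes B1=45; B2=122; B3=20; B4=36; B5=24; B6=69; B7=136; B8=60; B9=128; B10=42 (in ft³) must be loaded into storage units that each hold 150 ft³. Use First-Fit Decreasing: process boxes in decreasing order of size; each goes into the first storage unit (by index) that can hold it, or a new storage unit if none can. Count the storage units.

5 storage units

Sorted descending: 136, 128, 122, 69, 60, 45, 42, 36, 24, 20.
136 ft³ → storage unit 1 (remaining 14 ft³)
128 ft³ → storage unit 2 (remaining 22 ft³)
122 ft³ → storage unit 3 (remaining 28 ft³)
69 ft³ → storage unit 4 (remaining 81 ft³)
60 ft³ → storage unit 4 (remaining 21 ft³)
45 ft³ → storage unit 5 (remaining 105 ft³)
42 ft³ → storage unit 5 (remaining 63 ft³)
36 ft³ → storage unit 5 (remaining 27 ft³)
24 ft³ → storage unit 3 (remaining 4 ft³)
20 ft³ → storage unit 2 (remaining 2 ft³)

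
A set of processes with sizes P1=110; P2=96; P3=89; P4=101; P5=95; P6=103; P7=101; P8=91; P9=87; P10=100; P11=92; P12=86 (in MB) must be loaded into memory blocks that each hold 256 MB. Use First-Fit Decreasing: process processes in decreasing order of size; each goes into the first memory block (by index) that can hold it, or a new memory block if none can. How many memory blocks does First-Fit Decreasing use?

Sorted descending: 110, 103, 101, 101, 100, 96, 95, 92, 91, 89, 87, 86.
memory block 1: place 110 MB, 146 MB left
memory block 1: place 103 MB, 43 MB left
memory block 2: place 101 MB, 155 MB left
memory block 2: place 101 MB, 54 MB left
memory block 3: place 100 MB, 156 MB left
memory block 3: place 96 MB, 60 MB left
memory block 4: place 95 MB, 161 MB left
memory block 4: place 92 MB, 69 MB left
memory block 5: place 91 MB, 165 MB left
memory block 5: place 89 MB, 76 MB left
memory block 6: place 87 MB, 169 MB left
memory block 6: place 86 MB, 83 MB left
Final memory blocks: [110,103] [101,101] [100,96] [95,92] [91,89] [87,86].

6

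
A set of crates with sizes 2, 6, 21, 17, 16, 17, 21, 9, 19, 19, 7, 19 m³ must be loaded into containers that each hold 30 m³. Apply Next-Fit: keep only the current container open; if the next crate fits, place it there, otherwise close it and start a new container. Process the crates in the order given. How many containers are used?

2 m³ → container 1 (remaining 28 m³)
6 m³ → container 1 (remaining 22 m³)
21 m³ → container 1 (remaining 1 m³)
17 m³ → container 2 (remaining 13 m³)
16 m³ → container 3 (remaining 14 m³)
17 m³ → container 4 (remaining 13 m³)
21 m³ → container 5 (remaining 9 m³)
9 m³ → container 5 (remaining 0 m³)
19 m³ → container 6 (remaining 11 m³)
19 m³ → container 7 (remaining 11 m³)
7 m³ → container 7 (remaining 4 m³)
19 m³ → container 8 (remaining 11 m³)
Final containers: [2,6,21] [17] [16] [17] [21,9] [19] [19,7] [19].

8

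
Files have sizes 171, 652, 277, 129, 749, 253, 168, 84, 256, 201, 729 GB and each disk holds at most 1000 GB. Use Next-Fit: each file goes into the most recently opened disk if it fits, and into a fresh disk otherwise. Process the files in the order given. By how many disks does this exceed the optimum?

1

Next-Fit: [171,652] [277,129] [749] [253,168,84,256,201] [729] → 5 disks.
Total size 3669 GB; any packing needs at least ⌈3669/1000⌉ = 4 disks.
An optimal packing achieves that bound: [749,201] [729,256] [652,277] [253,171,168,129,84] → 4 disks.
Excess: 5 − 4 = 1.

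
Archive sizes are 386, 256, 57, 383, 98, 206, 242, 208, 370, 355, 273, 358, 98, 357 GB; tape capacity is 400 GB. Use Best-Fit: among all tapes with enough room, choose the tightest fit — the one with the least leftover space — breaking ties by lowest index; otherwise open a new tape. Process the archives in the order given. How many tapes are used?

11 tapes

Put 386 GB in tape 1; 14 GB remain.
Put 256 GB in tape 2; 144 GB remain.
Put 57 GB in tape 2; 87 GB remain.
Put 383 GB in tape 3; 17 GB remain.
Put 98 GB in tape 4; 302 GB remain.
Put 206 GB in tape 4; 96 GB remain.
Put 242 GB in tape 5; 158 GB remain.
Put 208 GB in tape 6; 192 GB remain.
Put 370 GB in tape 7; 30 GB remain.
Put 355 GB in tape 8; 45 GB remain.
Put 273 GB in tape 9; 127 GB remain.
Put 358 GB in tape 10; 42 GB remain.
Put 98 GB in tape 9; 29 GB remain.
Put 357 GB in tape 11; 43 GB remain.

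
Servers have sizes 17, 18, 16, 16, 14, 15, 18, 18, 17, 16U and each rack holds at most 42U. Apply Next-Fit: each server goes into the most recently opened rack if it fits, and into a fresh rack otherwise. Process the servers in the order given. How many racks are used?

5

rack 1: place 17U, 25U left
rack 1: place 18U, 7U left
rack 2: place 16U, 26U left
rack 2: place 16U, 10U left
rack 3: place 14U, 28U left
rack 3: place 15U, 13U left
rack 4: place 18U, 24U left
rack 4: place 18U, 6U left
rack 5: place 17U, 25U left
rack 5: place 16U, 9U left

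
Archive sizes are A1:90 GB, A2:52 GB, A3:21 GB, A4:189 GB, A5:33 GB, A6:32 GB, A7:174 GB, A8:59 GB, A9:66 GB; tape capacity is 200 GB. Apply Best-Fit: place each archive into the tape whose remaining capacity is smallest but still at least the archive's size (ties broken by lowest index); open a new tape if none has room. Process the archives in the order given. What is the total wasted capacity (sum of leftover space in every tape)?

A1 (90 GB) → tape 1 (remaining 110 GB)
A2 (52 GB) → tape 1 (remaining 58 GB)
A3 (21 GB) → tape 1 (remaining 37 GB)
A4 (189 GB) → tape 2 (remaining 11 GB)
A5 (33 GB) → tape 1 (remaining 4 GB)
A6 (32 GB) → tape 3 (remaining 168 GB)
A7 (174 GB) → tape 4 (remaining 26 GB)
A8 (59 GB) → tape 3 (remaining 109 GB)
A9 (66 GB) → tape 3 (remaining 43 GB)
4 tapes × 200 GB = 800 GB; used 716 GB; unused 84 GB.

84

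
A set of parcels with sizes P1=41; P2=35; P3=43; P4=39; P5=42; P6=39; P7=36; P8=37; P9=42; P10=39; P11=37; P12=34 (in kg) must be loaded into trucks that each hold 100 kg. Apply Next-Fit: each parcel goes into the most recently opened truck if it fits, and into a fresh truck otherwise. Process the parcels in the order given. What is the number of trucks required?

P1 (41 kg) → truck 1 (remaining 59 kg)
P2 (35 kg) → truck 1 (remaining 24 kg)
P3 (43 kg) → truck 2 (remaining 57 kg)
P4 (39 kg) → truck 2 (remaining 18 kg)
P5 (42 kg) → truck 3 (remaining 58 kg)
P6 (39 kg) → truck 3 (remaining 19 kg)
P7 (36 kg) → truck 4 (remaining 64 kg)
P8 (37 kg) → truck 4 (remaining 27 kg)
P9 (42 kg) → truck 5 (remaining 58 kg)
P10 (39 kg) → truck 5 (remaining 19 kg)
P11 (37 kg) → truck 6 (remaining 63 kg)
P12 (34 kg) → truck 6 (remaining 29 kg)
Final trucks: [41,35] [43,39] [42,39] [36,37] [42,39] [37,34].

6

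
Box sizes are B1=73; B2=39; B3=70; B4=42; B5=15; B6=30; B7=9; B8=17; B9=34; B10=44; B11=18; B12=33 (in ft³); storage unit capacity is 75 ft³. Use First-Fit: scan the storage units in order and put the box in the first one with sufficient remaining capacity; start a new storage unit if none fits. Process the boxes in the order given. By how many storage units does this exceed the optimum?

First-Fit: [73] [39,15,9] [70] [42,30] [17,34,18] [44] [33] → 7 storage units.
Total size 424 ft³; any packing needs at least ⌈424/75⌉ = 6 storage units.
An optimal packing achieves that bound: [73] [70] [44,30] [42,33] [39,34] [18,17,15,9] → 6 storage units.
Excess: 7 − 6 = 1.

1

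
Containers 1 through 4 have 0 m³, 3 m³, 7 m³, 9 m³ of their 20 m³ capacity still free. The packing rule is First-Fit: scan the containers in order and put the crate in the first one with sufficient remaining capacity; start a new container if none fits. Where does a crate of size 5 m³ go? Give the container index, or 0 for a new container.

3

Containers with room: container 3 (7 m³), container 4 (9 m³).
The first with room is container 3.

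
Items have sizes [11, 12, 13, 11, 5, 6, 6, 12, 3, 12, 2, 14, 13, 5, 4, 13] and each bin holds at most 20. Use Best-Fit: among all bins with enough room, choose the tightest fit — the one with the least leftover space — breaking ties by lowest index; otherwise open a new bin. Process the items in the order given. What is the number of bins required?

bin 1: place 11, 9 left
bin 2: place 12, 8 left
bin 3: place 13, 7 left
bin 4: place 11, 9 left
bin 3: place 5, 2 left
bin 2: place 6, 2 left
bin 1: place 6, 3 left
bin 5: place 12, 8 left
bin 1: place 3, 0 left
bin 6: place 12, 8 left
bin 2: place 2, 0 left
bin 7: place 14, 6 left
bin 8: place 13, 7 left
bin 7: place 5, 1 left
bin 8: place 4, 3 left
bin 9: place 13, 7 left
Final bins: [11,6,3] [12,6,2] [13,5] [11] [12] [12] [14,5] [13,4] [13].

9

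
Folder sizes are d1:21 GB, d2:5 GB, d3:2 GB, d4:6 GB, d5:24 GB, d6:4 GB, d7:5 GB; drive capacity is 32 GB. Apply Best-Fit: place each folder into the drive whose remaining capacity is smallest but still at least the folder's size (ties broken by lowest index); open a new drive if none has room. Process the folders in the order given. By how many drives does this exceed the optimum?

0

Best-Fit: [21,5,2,4] [6,24] [5] → 3 drives.
Total size 67 GB; any packing needs at least ⌈67/32⌉ = 3 drives.
So 3 is already optimal.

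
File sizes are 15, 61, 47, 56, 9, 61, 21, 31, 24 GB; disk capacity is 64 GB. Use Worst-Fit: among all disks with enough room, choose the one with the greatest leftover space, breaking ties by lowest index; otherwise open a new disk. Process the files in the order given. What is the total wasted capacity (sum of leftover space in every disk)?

59

disk 1: place 15 GB, 49 GB left
disk 2: place 61 GB, 3 GB left
disk 1: place 47 GB, 2 GB left
disk 3: place 56 GB, 8 GB left
disk 4: place 9 GB, 55 GB left
disk 5: place 61 GB, 3 GB left
disk 4: place 21 GB, 34 GB left
disk 4: place 31 GB, 3 GB left
disk 6: place 24 GB, 40 GB left
6 disks × 64 GB = 384 GB; used 325 GB; unused 59 GB.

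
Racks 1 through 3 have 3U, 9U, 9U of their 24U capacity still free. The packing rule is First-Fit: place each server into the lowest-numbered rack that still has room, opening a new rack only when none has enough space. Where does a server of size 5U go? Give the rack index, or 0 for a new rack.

2

Racks with room: rack 2 (9U), rack 3 (9U).
The first with room is rack 2.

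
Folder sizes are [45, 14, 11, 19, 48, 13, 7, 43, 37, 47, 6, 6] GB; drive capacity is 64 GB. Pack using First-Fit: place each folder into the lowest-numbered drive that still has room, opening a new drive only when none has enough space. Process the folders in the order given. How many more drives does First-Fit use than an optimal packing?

1

First-Fit: [45,14] [11,19,13,7,6,6] [48] [43] [37] [47] → 6 drives.
Total size 296 GB; any packing needs at least ⌈296/64⌉ = 5 drives.
An optimal packing achieves that bound: [48,14] [47,13] [45,19] [43,11,7] [37,6,6] → 5 drives.
Excess: 6 − 5 = 1.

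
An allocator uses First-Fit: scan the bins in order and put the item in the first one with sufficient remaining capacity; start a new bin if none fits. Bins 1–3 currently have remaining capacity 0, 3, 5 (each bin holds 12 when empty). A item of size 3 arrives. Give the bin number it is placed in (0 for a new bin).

2

Bins with room: bin 2 (3), bin 3 (5).
The first with room is bin 2.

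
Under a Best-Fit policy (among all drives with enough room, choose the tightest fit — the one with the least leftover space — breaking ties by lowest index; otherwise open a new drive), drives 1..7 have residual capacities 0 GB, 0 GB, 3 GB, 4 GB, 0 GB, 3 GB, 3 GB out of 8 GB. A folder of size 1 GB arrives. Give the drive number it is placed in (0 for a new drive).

3

Drives with room: drive 3 (3 GB), drive 4 (4 GB), drive 6 (3 GB), drive 7 (3 GB).
Tightest fit is drive 3 with 3 GB free.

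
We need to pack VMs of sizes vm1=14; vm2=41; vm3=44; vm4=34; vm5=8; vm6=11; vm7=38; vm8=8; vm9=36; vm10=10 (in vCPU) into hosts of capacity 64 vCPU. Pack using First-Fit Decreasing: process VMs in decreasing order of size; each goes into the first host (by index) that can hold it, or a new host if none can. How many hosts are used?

5 hosts

Sorted descending: 44, 41, 38, 36, 34, 14, 11, 10, 8, 8.
host 1: place 44 vCPU, 20 vCPU left
host 2: place 41 vCPU, 23 vCPU left
host 3: place 38 vCPU, 26 vCPU left
host 4: place 36 vCPU, 28 vCPU left
host 5: place 34 vCPU, 30 vCPU left
host 1: place 14 vCPU, 6 vCPU left
host 2: place 11 vCPU, 12 vCPU left
host 2: place 10 vCPU, 2 vCPU left
host 3: place 8 vCPU, 18 vCPU left
host 3: place 8 vCPU, 10 vCPU left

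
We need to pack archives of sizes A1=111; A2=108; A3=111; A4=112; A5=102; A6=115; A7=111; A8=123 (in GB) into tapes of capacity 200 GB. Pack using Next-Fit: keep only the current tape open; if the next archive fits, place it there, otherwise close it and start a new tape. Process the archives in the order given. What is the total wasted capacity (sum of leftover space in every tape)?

Put A1 (111 GB) in tape 1; 89 GB remain.
Put A2 (108 GB) in tape 2; 92 GB remain.
Put A3 (111 GB) in tape 3; 89 GB remain.
Put A4 (112 GB) in tape 4; 88 GB remain.
Put A5 (102 GB) in tape 5; 98 GB remain.
Put A6 (115 GB) in tape 6; 85 GB remain.
Put A7 (111 GB) in tape 7; 89 GB remain.
Put A8 (123 GB) in tape 8; 77 GB remain.
8 tapes × 200 GB = 1600 GB; used 893 GB; unused 707 GB.

707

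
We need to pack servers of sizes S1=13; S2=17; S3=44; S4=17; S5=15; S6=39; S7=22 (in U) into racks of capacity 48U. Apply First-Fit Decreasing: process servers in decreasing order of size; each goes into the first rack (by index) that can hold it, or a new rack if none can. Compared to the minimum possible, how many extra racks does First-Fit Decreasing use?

0

First-Fit Decreasing: [44] [39] [22,17] [17,15,13] → 4 racks.
Total size 167U; any packing needs at least ⌈167/48⌉ = 4 racks.
So 4 is already optimal.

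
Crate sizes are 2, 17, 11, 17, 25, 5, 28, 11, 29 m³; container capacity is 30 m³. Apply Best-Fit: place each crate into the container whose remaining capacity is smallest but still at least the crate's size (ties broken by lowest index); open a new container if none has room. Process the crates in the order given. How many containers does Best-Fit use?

Put 2 m³ in container 1; 28 m³ remain.
Put 17 m³ in container 1; 11 m³ remain.
Put 11 m³ in container 1; 0 m³ remain.
Put 17 m³ in container 2; 13 m³ remain.
Put 25 m³ in container 3; 5 m³ remain.
Put 5 m³ in container 3; 0 m³ remain.
Put 28 m³ in container 4; 2 m³ remain.
Put 11 m³ in container 2; 2 m³ remain.
Put 29 m³ in container 5; 1 m³ remain.
Final containers: [2,17,11] [17,11] [25,5] [28] [29].

5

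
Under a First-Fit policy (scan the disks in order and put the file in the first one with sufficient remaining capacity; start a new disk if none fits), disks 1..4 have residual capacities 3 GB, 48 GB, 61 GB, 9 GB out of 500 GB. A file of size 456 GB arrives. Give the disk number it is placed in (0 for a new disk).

No disk has ≥ 456 GB free, so a new disk is opened.

0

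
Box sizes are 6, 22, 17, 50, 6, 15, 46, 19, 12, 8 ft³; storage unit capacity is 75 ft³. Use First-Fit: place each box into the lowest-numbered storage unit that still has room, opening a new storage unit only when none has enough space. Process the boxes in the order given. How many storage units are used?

Put 6 ft³ in storage unit 1; 69 ft³ remain.
Put 22 ft³ in storage unit 1; 47 ft³ remain.
Put 17 ft³ in storage unit 1; 30 ft³ remain.
Put 50 ft³ in storage unit 2; 25 ft³ remain.
Put 6 ft³ in storage unit 1; 24 ft³ remain.
Put 15 ft³ in storage unit 1; 9 ft³ remain.
Put 46 ft³ in storage unit 3; 29 ft³ remain.
Put 19 ft³ in storage unit 2; 6 ft³ remain.
Put 12 ft³ in storage unit 3; 17 ft³ remain.
Put 8 ft³ in storage unit 1; 1 ft³ remain.
Final storage units: [6,22,17,6,15,8] [50,19] [46,12].

3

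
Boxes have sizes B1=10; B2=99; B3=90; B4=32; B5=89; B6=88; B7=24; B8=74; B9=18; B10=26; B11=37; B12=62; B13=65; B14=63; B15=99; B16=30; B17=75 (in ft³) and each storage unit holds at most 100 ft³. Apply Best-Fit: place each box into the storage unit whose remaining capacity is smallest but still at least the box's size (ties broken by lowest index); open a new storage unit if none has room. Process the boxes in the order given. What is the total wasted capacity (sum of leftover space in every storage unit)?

B1 (10 ft³) → storage unit 1 (remaining 90 ft³)
B2 (99 ft³) → storage unit 2 (remaining 1 ft³)
B3 (90 ft³) → storage unit 1 (remaining 0 ft³)
B4 (32 ft³) → storage unit 3 (remaining 68 ft³)
B5 (89 ft³) → storage unit 4 (remaining 11 ft³)
B6 (88 ft³) → storage unit 5 (remaining 12 ft³)
B7 (24 ft³) → storage unit 3 (remaining 44 ft³)
B8 (74 ft³) → storage unit 6 (remaining 26 ft³)
B9 (18 ft³) → storage unit 6 (remaining 8 ft³)
B10 (26 ft³) → storage unit 3 (remaining 18 ft³)
B11 (37 ft³) → storage unit 7 (remaining 63 ft³)
B12 (62 ft³) → storage unit 7 (remaining 1 ft³)
B13 (65 ft³) → storage unit 8 (remaining 35 ft³)
B14 (63 ft³) → storage unit 9 (remaining 37 ft³)
B15 (99 ft³) → storage unit 10 (remaining 1 ft³)
B16 (30 ft³) → storage unit 8 (remaining 5 ft³)
B17 (75 ft³) → storage unit 11 (remaining 25 ft³)
11 storage units × 100 ft³ = 1100 ft³; used 981 ft³; unused 119 ft³.

119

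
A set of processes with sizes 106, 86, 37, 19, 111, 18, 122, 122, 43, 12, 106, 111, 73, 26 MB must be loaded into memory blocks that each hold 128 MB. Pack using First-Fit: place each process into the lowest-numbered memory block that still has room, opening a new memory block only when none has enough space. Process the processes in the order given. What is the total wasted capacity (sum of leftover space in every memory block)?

160

Put 106 MB in memory block 1; 22 MB remain.
Put 86 MB in memory block 2; 42 MB remain.
Put 37 MB in memory block 2; 5 MB remain.
Put 19 MB in memory block 1; 3 MB remain.
Put 111 MB in memory block 3; 17 MB remain.
Put 18 MB in memory block 4; 110 MB remain.
Put 122 MB in memory block 5; 6 MB remain.
Put 122 MB in memory block 6; 6 MB remain.
Put 43 MB in memory block 4; 67 MB remain.
Put 12 MB in memory block 3; 5 MB remain.
Put 106 MB in memory block 7; 22 MB remain.
Put 111 MB in memory block 8; 17 MB remain.
Put 73 MB in memory block 9; 55 MB remain.
Put 26 MB in memory block 4; 41 MB remain.
9 memory blocks × 128 MB = 1152 MB; used 992 MB; unused 160 MB.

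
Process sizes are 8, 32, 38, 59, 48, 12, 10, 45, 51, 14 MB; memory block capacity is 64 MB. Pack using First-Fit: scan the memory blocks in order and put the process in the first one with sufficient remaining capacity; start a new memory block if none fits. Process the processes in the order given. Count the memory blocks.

6

8 MB → memory block 1 (remaining 56 MB)
32 MB → memory block 1 (remaining 24 MB)
38 MB → memory block 2 (remaining 26 MB)
59 MB → memory block 3 (remaining 5 MB)
48 MB → memory block 4 (remaining 16 MB)
12 MB → memory block 1 (remaining 12 MB)
10 MB → memory block 1 (remaining 2 MB)
45 MB → memory block 5 (remaining 19 MB)
51 MB → memory block 6 (remaining 13 MB)
14 MB → memory block 2 (remaining 12 MB)
Final memory blocks: [8,32,12,10] [38,14] [59] [48] [45] [51].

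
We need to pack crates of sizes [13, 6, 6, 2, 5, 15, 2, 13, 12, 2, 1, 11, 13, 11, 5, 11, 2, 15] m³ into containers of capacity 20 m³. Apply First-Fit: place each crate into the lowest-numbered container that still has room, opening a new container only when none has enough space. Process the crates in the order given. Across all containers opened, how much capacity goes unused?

13 m³ → container 1 (remaining 7 m³)
6 m³ → container 1 (remaining 1 m³)
6 m³ → container 2 (remaining 14 m³)
2 m³ → container 2 (remaining 12 m³)
5 m³ → container 2 (remaining 7 m³)
15 m³ → container 3 (remaining 5 m³)
2 m³ → container 2 (remaining 5 m³)
13 m³ → container 4 (remaining 7 m³)
12 m³ → container 5 (remaining 8 m³)
2 m³ → container 2 (remaining 3 m³)
1 m³ → container 1 (remaining 0 m³)
11 m³ → container 6 (remaining 9 m³)
13 m³ → container 7 (remaining 7 m³)
11 m³ → container 8 (remaining 9 m³)
5 m³ → container 3 (remaining 0 m³)
11 m³ → container 9 (remaining 9 m³)
2 m³ → container 2 (remaining 1 m³)
15 m³ → container 10 (remaining 5 m³)
10 containers × 20 m³ = 200 m³; used 145 m³; unused 55 m³.

55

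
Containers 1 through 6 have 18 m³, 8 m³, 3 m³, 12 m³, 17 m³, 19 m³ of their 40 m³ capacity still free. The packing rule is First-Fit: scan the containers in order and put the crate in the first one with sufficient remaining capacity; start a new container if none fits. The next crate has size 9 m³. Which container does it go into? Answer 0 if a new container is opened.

Containers with room: container 1 (18 m³), container 4 (12 m³), container 5 (17 m³), container 6 (19 m³).
The first with room is container 1.

1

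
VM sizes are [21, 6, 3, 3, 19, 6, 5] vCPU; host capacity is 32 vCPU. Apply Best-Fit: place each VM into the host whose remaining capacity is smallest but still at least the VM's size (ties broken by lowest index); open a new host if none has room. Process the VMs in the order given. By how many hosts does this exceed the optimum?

Best-Fit: [21,6,3] [3,19,6] [5] → 3 hosts.
Total size 63 vCPU; any packing needs at least ⌈63/32⌉ = 2 hosts.
An optimal packing achieves that bound: [21,6,5] [19,6,3,3] → 2 hosts.
Excess: 3 − 2 = 1.

1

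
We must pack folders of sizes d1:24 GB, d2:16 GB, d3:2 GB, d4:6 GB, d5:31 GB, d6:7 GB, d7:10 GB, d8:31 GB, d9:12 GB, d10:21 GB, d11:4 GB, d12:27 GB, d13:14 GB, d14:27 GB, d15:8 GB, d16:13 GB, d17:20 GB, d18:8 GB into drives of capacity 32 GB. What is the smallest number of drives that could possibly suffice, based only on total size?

Total size = 24 + 16 + 2 + 6 + 31 + 7 + 10 + 31 + 12 + 21 + 4 + 27 + 14 + 27 + 8 + 13 + 20 + 8 = 281 GB.
⌈281 / 32⌉ = 9.

9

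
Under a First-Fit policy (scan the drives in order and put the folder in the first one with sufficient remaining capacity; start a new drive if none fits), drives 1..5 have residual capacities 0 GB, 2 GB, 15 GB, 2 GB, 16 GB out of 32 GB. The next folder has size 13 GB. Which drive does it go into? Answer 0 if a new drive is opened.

Drives with room: drive 3 (15 GB), drive 5 (16 GB).
The first with room is drive 3.

3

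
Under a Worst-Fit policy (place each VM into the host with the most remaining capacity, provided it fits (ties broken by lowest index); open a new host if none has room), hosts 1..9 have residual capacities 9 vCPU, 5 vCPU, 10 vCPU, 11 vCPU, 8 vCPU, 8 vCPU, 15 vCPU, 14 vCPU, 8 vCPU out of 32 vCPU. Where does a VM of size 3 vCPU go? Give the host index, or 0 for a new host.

7

Hosts with room: host 1 (9 vCPU), host 2 (5 vCPU), host 3 (10 vCPU), host 4 (11 vCPU), host 5 (8 vCPU), host 6 (8 vCPU), host 7 (15 vCPU), host 8 (14 vCPU), host 9 (8 vCPU).
Most room is host 7 with 15 vCPU free.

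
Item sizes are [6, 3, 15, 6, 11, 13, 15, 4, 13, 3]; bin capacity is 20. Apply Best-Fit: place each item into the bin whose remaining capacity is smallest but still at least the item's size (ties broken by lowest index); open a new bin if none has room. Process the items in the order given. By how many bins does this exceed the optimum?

Best-Fit: [6,3,6,4] [15,3] [11] [13] [15] [13] → 6 bins.
Total size 89; any packing needs at least ⌈89/20⌉ = 5 bins.
An optimal packing achieves that bound: [15,4] [15,3] [13,6] [13,6] [11,3] → 5 bins.
Excess: 6 − 5 = 1.

1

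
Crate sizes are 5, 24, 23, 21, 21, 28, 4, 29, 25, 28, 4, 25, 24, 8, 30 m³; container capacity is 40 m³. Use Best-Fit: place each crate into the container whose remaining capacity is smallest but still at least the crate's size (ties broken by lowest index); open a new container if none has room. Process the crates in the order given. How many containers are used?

11

container 1: place 5 m³, 35 m³ left
container 1: place 24 m³, 11 m³ left
container 2: place 23 m³, 17 m³ left
container 3: place 21 m³, 19 m³ left
container 4: place 21 m³, 19 m³ left
container 5: place 28 m³, 12 m³ left
container 1: place 4 m³, 7 m³ left
container 6: place 29 m³, 11 m³ left
container 7: place 25 m³, 15 m³ left
container 8: place 28 m³, 12 m³ left
container 1: place 4 m³, 3 m³ left
container 9: place 25 m³, 15 m³ left
container 10: place 24 m³, 16 m³ left
container 6: place 8 m³, 3 m³ left
container 11: place 30 m³, 10 m³ left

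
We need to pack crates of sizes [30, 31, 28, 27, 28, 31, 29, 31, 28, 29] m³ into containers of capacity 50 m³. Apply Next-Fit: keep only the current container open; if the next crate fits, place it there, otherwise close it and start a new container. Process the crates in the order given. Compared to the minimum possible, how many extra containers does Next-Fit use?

0

Next-Fit: [30] [31] [28] [27] [28] [31] [29] [31] [28] [29] → 10 containers.
10 crates exceed 25 m³ (half the capacity), and no two of those can share a container, so at least 10 containers are needed.
So 10 is already optimal.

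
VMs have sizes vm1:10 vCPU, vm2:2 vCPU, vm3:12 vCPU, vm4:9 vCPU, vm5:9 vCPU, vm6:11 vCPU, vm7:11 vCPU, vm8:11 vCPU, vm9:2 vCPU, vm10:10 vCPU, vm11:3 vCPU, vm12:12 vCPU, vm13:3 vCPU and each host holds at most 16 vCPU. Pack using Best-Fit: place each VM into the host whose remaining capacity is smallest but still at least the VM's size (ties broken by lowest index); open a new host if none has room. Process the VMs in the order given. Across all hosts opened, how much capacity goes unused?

39

Put vm1 (10 vCPU) in host 1; 6 vCPU remain.
Put vm2 (2 vCPU) in host 1; 4 vCPU remain.
Put vm3 (12 vCPU) in host 2; 4 vCPU remain.
Put vm4 (9 vCPU) in host 3; 7 vCPU remain.
Put vm5 (9 vCPU) in host 4; 7 vCPU remain.
Put vm6 (11 vCPU) in host 5; 5 vCPU remain.
Put vm7 (11 vCPU) in host 6; 5 vCPU remain.
Put vm8 (11 vCPU) in host 7; 5 vCPU remain.
Put vm9 (2 vCPU) in host 1; 2 vCPU remain.
Put vm10 (10 vCPU) in host 8; 6 vCPU remain.
Put vm11 (3 vCPU) in host 2; 1 vCPU remain.
Put vm12 (12 vCPU) in host 9; 4 vCPU remain.
Put vm13 (3 vCPU) in host 9; 1 vCPU remain.
9 hosts × 16 vCPU = 144 vCPU; used 105 vCPU; unused 39 vCPU.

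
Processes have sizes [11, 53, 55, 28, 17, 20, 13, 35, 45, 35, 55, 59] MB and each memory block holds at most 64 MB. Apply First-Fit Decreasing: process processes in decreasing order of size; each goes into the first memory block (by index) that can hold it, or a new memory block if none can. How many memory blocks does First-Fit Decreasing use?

8

Sorted descending: 59, 55, 55, 53, 45, 35, 35, 28, 20, 17, 13, 11.
memory block 1: place 59 MB, 5 MB left
memory block 2: place 55 MB, 9 MB left
memory block 3: place 55 MB, 9 MB left
memory block 4: place 53 MB, 11 MB left
memory block 5: place 45 MB, 19 MB left
memory block 6: place 35 MB, 29 MB left
memory block 7: place 35 MB, 29 MB left
memory block 6: place 28 MB, 1 MB left
memory block 7: place 20 MB, 9 MB left
memory block 5: place 17 MB, 2 MB left
memory block 8: place 13 MB, 51 MB left
memory block 4: place 11 MB, 0 MB left
Final memory blocks: [59] [55] [55] [53,11] [45,17] [35,28] [35,20] [13].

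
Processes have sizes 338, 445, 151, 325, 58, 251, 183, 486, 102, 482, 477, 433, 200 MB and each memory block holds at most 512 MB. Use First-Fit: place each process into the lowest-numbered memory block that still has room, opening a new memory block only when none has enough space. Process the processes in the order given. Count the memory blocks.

9 memory blocks

338 MB → memory block 1 (remaining 174 MB)
445 MB → memory block 2 (remaining 67 MB)
151 MB → memory block 1 (remaining 23 MB)
325 MB → memory block 3 (remaining 187 MB)
58 MB → memory block 2 (remaining 9 MB)
251 MB → memory block 4 (remaining 261 MB)
183 MB → memory block 3 (remaining 4 MB)
486 MB → memory block 5 (remaining 26 MB)
102 MB → memory block 4 (remaining 159 MB)
482 MB → memory block 6 (remaining 30 MB)
477 MB → memory block 7 (remaining 35 MB)
433 MB → memory block 8 (remaining 79 MB)
200 MB → memory block 9 (remaining 312 MB)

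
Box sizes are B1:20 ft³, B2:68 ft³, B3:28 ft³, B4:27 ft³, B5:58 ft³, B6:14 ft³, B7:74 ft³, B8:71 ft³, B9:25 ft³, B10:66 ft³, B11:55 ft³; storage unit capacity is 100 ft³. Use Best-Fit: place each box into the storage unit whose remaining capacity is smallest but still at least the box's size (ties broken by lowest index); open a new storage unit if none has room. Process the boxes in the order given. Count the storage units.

B1 (20 ft³) → storage unit 1 (remaining 80 ft³)
B2 (68 ft³) → storage unit 1 (remaining 12 ft³)
B3 (28 ft³) → storage unit 2 (remaining 72 ft³)
B4 (27 ft³) → storage unit 2 (remaining 45 ft³)
B5 (58 ft³) → storage unit 3 (remaining 42 ft³)
B6 (14 ft³) → storage unit 3 (remaining 28 ft³)
B7 (74 ft³) → storage unit 4 (remaining 26 ft³)
B8 (71 ft³) → storage unit 5 (remaining 29 ft³)
B9 (25 ft³) → storage unit 4 (remaining 1 ft³)
B10 (66 ft³) → storage unit 6 (remaining 34 ft³)
B11 (55 ft³) → storage unit 7 (remaining 45 ft³)
Final storage units: [20,68] [28,27] [58,14] [74,25] [71] [66] [55].

7 storage units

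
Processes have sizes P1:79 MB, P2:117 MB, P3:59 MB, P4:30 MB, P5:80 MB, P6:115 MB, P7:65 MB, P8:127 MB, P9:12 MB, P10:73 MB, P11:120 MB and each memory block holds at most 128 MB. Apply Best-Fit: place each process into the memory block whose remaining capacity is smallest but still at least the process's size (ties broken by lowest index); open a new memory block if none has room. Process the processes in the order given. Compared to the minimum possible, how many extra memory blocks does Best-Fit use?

Best-Fit: [79,30] [117] [59,65] [80] [115,12] [127] [73] [120] → 8 memory blocks.
8 processes exceed 64 MB (half the capacity), and no two of those can share a memory block, so at least 8 memory blocks are needed.
So 8 is already optimal.

0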